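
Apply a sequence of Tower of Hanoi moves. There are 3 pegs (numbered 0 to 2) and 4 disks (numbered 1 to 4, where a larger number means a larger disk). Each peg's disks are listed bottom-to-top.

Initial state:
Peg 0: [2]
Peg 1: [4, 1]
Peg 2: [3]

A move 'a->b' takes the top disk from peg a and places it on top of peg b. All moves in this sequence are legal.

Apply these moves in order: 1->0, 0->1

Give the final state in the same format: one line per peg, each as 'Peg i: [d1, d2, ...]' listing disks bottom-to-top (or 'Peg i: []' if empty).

Answer: Peg 0: [2]
Peg 1: [4, 1]
Peg 2: [3]

Derivation:
After move 1 (1->0):
Peg 0: [2, 1]
Peg 1: [4]
Peg 2: [3]

After move 2 (0->1):
Peg 0: [2]
Peg 1: [4, 1]
Peg 2: [3]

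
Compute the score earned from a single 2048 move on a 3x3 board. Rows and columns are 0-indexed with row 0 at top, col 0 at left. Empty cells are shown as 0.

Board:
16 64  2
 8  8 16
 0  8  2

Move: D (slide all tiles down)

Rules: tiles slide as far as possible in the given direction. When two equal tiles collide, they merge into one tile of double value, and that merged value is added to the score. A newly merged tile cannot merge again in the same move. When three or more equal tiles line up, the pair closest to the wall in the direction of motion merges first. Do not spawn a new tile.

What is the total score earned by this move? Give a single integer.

Answer: 16

Derivation:
Slide down:
col 0: [16, 8, 0] -> [0, 16, 8]  score +0 (running 0)
col 1: [64, 8, 8] -> [0, 64, 16]  score +16 (running 16)
col 2: [2, 16, 2] -> [2, 16, 2]  score +0 (running 16)
Board after move:
 0  0  2
16 64 16
 8 16  2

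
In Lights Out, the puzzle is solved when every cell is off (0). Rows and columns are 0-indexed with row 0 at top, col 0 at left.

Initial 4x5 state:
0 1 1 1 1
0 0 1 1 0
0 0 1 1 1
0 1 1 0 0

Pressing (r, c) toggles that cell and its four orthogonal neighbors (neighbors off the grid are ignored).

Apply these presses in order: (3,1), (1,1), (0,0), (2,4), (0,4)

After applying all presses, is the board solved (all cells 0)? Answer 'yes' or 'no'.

Answer: no

Derivation:
After press 1 at (3,1):
0 1 1 1 1
0 0 1 1 0
0 1 1 1 1
1 0 0 0 0

After press 2 at (1,1):
0 0 1 1 1
1 1 0 1 0
0 0 1 1 1
1 0 0 0 0

After press 3 at (0,0):
1 1 1 1 1
0 1 0 1 0
0 0 1 1 1
1 0 0 0 0

After press 4 at (2,4):
1 1 1 1 1
0 1 0 1 1
0 0 1 0 0
1 0 0 0 1

After press 5 at (0,4):
1 1 1 0 0
0 1 0 1 0
0 0 1 0 0
1 0 0 0 1

Lights still on: 8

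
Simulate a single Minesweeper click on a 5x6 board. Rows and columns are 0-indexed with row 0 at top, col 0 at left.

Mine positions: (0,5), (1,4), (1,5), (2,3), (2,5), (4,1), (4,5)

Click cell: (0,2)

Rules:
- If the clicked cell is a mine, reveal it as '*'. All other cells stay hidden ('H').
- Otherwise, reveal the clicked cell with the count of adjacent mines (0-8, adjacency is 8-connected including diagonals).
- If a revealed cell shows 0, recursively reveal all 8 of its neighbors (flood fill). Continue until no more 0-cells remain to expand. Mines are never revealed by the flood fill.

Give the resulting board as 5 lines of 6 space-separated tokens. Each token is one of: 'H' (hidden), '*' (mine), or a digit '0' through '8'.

0 0 0 1 H H
0 0 1 2 H H
0 0 1 H H H
1 1 2 H H H
H H H H H H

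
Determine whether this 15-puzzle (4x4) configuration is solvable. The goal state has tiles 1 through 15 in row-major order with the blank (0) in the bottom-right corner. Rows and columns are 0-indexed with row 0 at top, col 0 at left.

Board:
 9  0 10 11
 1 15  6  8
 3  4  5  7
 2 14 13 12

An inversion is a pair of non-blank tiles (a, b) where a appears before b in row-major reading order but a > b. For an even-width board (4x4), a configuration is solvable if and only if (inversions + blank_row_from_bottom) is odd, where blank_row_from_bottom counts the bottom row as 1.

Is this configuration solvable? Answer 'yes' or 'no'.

Inversions: 50
Blank is in row 0 (0-indexed from top), which is row 4 counting from the bottom (bottom = 1).
50 + 4 = 54, which is even, so the puzzle is not solvable.

Answer: no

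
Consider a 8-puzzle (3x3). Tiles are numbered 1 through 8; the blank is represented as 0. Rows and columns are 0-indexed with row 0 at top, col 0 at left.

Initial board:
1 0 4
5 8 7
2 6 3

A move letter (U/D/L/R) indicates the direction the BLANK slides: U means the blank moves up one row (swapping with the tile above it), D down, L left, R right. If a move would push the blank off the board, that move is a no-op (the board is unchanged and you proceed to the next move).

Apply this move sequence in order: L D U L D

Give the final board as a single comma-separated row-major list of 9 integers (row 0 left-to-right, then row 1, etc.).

Answer: 5, 1, 4, 0, 8, 7, 2, 6, 3

Derivation:
After move 1 (L):
0 1 4
5 8 7
2 6 3

After move 2 (D):
5 1 4
0 8 7
2 6 3

After move 3 (U):
0 1 4
5 8 7
2 6 3

After move 4 (L):
0 1 4
5 8 7
2 6 3

After move 5 (D):
5 1 4
0 8 7
2 6 3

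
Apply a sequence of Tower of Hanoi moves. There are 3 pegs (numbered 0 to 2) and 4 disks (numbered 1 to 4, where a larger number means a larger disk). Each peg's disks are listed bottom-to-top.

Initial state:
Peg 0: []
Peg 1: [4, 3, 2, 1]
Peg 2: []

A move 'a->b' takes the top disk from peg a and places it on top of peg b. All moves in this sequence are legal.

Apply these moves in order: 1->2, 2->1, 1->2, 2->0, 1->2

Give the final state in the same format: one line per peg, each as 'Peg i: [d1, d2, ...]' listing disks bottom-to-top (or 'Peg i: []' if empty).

After move 1 (1->2):
Peg 0: []
Peg 1: [4, 3, 2]
Peg 2: [1]

After move 2 (2->1):
Peg 0: []
Peg 1: [4, 3, 2, 1]
Peg 2: []

After move 3 (1->2):
Peg 0: []
Peg 1: [4, 3, 2]
Peg 2: [1]

After move 4 (2->0):
Peg 0: [1]
Peg 1: [4, 3, 2]
Peg 2: []

After move 5 (1->2):
Peg 0: [1]
Peg 1: [4, 3]
Peg 2: [2]

Answer: Peg 0: [1]
Peg 1: [4, 3]
Peg 2: [2]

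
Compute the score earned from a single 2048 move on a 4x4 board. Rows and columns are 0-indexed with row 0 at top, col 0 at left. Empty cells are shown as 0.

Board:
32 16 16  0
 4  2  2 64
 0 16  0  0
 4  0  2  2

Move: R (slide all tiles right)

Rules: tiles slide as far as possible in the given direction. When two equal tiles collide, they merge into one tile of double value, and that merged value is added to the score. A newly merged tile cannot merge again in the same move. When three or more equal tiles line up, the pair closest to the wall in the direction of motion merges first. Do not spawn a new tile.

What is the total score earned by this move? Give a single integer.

Answer: 40

Derivation:
Slide right:
row 0: [32, 16, 16, 0] -> [0, 0, 32, 32]  score +32 (running 32)
row 1: [4, 2, 2, 64] -> [0, 4, 4, 64]  score +4 (running 36)
row 2: [0, 16, 0, 0] -> [0, 0, 0, 16]  score +0 (running 36)
row 3: [4, 0, 2, 2] -> [0, 0, 4, 4]  score +4 (running 40)
Board after move:
 0  0 32 32
 0  4  4 64
 0  0  0 16
 0  0  4  4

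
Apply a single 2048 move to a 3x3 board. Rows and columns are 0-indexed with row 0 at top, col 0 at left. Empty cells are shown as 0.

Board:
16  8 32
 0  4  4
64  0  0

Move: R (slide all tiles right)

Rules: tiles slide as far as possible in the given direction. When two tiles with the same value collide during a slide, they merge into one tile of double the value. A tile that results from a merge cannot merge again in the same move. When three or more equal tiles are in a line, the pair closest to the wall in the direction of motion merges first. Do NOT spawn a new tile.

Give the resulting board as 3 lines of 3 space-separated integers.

Slide right:
row 0: [16, 8, 32] -> [16, 8, 32]
row 1: [0, 4, 4] -> [0, 0, 8]
row 2: [64, 0, 0] -> [0, 0, 64]

Answer: 16  8 32
 0  0  8
 0  0 64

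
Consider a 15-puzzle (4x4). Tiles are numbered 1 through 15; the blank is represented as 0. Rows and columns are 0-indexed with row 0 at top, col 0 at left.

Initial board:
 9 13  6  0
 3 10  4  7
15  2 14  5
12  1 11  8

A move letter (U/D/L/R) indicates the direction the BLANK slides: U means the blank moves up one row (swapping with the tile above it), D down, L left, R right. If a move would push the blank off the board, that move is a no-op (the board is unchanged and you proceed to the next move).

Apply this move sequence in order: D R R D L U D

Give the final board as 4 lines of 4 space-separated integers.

After move 1 (D):
 9 13  6  7
 3 10  4  0
15  2 14  5
12  1 11  8

After move 2 (R):
 9 13  6  7
 3 10  4  0
15  2 14  5
12  1 11  8

After move 3 (R):
 9 13  6  7
 3 10  4  0
15  2 14  5
12  1 11  8

After move 4 (D):
 9 13  6  7
 3 10  4  5
15  2 14  0
12  1 11  8

After move 5 (L):
 9 13  6  7
 3 10  4  5
15  2  0 14
12  1 11  8

After move 6 (U):
 9 13  6  7
 3 10  0  5
15  2  4 14
12  1 11  8

After move 7 (D):
 9 13  6  7
 3 10  4  5
15  2  0 14
12  1 11  8

Answer:  9 13  6  7
 3 10  4  5
15  2  0 14
12  1 11  8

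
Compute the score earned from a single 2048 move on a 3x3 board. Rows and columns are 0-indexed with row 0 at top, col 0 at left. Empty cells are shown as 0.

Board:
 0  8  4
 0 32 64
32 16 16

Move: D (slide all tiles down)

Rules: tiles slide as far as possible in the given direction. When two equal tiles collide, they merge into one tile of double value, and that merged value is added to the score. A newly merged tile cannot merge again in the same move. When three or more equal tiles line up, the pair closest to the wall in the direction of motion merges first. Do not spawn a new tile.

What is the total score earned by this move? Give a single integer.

Answer: 0

Derivation:
Slide down:
col 0: [0, 0, 32] -> [0, 0, 32]  score +0 (running 0)
col 1: [8, 32, 16] -> [8, 32, 16]  score +0 (running 0)
col 2: [4, 64, 16] -> [4, 64, 16]  score +0 (running 0)
Board after move:
 0  8  4
 0 32 64
32 16 16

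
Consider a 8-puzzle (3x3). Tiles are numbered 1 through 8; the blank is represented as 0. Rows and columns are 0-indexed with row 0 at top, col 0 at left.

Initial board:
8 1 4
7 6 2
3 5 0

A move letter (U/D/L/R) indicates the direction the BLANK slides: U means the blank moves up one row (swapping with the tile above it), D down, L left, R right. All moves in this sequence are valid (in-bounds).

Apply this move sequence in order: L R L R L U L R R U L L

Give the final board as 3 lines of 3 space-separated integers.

After move 1 (L):
8 1 4
7 6 2
3 0 5

After move 2 (R):
8 1 4
7 6 2
3 5 0

After move 3 (L):
8 1 4
7 6 2
3 0 5

After move 4 (R):
8 1 4
7 6 2
3 5 0

After move 5 (L):
8 1 4
7 6 2
3 0 5

After move 6 (U):
8 1 4
7 0 2
3 6 5

After move 7 (L):
8 1 4
0 7 2
3 6 5

After move 8 (R):
8 1 4
7 0 2
3 6 5

After move 9 (R):
8 1 4
7 2 0
3 6 5

After move 10 (U):
8 1 0
7 2 4
3 6 5

After move 11 (L):
8 0 1
7 2 4
3 6 5

After move 12 (L):
0 8 1
7 2 4
3 6 5

Answer: 0 8 1
7 2 4
3 6 5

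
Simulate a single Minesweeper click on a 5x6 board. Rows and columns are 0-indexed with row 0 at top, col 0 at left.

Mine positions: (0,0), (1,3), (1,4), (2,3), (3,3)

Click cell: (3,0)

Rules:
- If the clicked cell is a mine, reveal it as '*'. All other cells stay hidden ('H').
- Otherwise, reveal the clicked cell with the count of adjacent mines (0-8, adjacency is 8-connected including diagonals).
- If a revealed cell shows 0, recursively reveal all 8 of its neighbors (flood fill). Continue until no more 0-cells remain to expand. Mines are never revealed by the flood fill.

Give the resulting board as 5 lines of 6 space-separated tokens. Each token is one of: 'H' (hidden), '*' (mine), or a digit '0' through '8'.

H H H H H H
1 1 2 H H H
0 0 3 H H H
0 0 2 H H H
0 0 1 H H H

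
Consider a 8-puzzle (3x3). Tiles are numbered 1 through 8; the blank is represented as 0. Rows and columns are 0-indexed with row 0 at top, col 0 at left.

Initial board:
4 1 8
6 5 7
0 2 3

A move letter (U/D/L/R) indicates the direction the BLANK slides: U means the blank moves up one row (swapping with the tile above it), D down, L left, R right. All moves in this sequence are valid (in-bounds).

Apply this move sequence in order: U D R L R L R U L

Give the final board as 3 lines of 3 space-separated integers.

Answer: 4 1 8
0 6 7
2 5 3

Derivation:
After move 1 (U):
4 1 8
0 5 7
6 2 3

After move 2 (D):
4 1 8
6 5 7
0 2 3

After move 3 (R):
4 1 8
6 5 7
2 0 3

After move 4 (L):
4 1 8
6 5 7
0 2 3

After move 5 (R):
4 1 8
6 5 7
2 0 3

After move 6 (L):
4 1 8
6 5 7
0 2 3

After move 7 (R):
4 1 8
6 5 7
2 0 3

After move 8 (U):
4 1 8
6 0 7
2 5 3

After move 9 (L):
4 1 8
0 6 7
2 5 3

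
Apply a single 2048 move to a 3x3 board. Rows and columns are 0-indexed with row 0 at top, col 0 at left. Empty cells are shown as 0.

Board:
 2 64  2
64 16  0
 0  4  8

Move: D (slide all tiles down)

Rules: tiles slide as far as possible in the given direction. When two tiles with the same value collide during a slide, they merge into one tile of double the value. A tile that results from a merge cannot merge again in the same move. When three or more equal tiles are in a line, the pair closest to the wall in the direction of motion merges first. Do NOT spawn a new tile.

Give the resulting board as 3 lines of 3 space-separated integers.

Slide down:
col 0: [2, 64, 0] -> [0, 2, 64]
col 1: [64, 16, 4] -> [64, 16, 4]
col 2: [2, 0, 8] -> [0, 2, 8]

Answer:  0 64  0
 2 16  2
64  4  8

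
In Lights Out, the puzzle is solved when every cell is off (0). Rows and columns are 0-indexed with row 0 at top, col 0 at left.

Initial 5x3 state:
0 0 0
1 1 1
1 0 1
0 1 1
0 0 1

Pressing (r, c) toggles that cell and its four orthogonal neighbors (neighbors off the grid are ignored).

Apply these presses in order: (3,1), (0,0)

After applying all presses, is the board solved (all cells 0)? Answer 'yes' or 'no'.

Answer: no

Derivation:
After press 1 at (3,1):
0 0 0
1 1 1
1 1 1
1 0 0
0 1 1

After press 2 at (0,0):
1 1 0
0 1 1
1 1 1
1 0 0
0 1 1

Lights still on: 10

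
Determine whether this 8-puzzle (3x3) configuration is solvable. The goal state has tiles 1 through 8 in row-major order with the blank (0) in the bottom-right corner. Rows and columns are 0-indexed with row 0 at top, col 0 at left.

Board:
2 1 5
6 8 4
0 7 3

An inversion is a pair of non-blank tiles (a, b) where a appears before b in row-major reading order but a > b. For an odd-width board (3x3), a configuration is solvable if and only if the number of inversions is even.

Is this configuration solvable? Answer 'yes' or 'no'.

Inversions (pairs i<j in row-major order where tile[i] > tile[j] > 0): 10
10 is even, so the puzzle is solvable.

Answer: yes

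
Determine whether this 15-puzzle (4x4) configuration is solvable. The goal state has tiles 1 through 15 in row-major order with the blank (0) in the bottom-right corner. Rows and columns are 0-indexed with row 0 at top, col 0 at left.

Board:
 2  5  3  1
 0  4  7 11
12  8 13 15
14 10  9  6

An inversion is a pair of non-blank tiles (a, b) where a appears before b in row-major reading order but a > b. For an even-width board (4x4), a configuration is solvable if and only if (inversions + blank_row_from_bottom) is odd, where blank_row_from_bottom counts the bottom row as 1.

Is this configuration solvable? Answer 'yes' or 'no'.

Inversions: 28
Blank is in row 1 (0-indexed from top), which is row 3 counting from the bottom (bottom = 1).
28 + 3 = 31, which is odd, so the puzzle is solvable.

Answer: yes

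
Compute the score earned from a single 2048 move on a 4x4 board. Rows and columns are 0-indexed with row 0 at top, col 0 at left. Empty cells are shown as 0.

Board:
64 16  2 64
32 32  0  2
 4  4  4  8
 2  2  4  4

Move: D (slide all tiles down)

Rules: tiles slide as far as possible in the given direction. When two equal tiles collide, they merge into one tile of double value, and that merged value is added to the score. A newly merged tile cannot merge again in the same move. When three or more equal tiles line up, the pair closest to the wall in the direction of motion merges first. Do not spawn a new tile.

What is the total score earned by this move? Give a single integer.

Answer: 8

Derivation:
Slide down:
col 0: [64, 32, 4, 2] -> [64, 32, 4, 2]  score +0 (running 0)
col 1: [16, 32, 4, 2] -> [16, 32, 4, 2]  score +0 (running 0)
col 2: [2, 0, 4, 4] -> [0, 0, 2, 8]  score +8 (running 8)
col 3: [64, 2, 8, 4] -> [64, 2, 8, 4]  score +0 (running 8)
Board after move:
64 16  0 64
32 32  0  2
 4  4  2  8
 2  2  8  4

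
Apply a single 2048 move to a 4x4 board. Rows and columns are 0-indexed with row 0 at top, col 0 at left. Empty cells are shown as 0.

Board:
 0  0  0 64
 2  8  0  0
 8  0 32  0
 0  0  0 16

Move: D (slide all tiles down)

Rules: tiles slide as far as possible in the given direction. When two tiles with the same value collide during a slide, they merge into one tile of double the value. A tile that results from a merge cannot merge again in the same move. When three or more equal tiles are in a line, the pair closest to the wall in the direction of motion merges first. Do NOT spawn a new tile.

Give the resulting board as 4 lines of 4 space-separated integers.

Answer:  0  0  0  0
 0  0  0  0
 2  0  0 64
 8  8 32 16

Derivation:
Slide down:
col 0: [0, 2, 8, 0] -> [0, 0, 2, 8]
col 1: [0, 8, 0, 0] -> [0, 0, 0, 8]
col 2: [0, 0, 32, 0] -> [0, 0, 0, 32]
col 3: [64, 0, 0, 16] -> [0, 0, 64, 16]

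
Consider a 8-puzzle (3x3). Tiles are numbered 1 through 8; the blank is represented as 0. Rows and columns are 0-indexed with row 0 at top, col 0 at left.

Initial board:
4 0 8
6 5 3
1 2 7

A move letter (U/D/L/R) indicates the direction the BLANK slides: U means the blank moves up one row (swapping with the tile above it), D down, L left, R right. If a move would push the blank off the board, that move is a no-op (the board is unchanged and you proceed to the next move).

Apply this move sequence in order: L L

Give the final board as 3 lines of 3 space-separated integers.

After move 1 (L):
0 4 8
6 5 3
1 2 7

After move 2 (L):
0 4 8
6 5 3
1 2 7

Answer: 0 4 8
6 5 3
1 2 7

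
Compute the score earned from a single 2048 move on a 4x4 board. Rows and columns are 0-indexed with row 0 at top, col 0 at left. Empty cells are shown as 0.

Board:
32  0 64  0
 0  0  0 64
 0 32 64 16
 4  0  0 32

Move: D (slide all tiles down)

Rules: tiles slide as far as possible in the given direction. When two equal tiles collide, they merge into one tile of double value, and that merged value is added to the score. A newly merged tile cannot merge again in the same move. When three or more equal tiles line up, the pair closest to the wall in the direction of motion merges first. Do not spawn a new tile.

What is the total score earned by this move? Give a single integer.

Slide down:
col 0: [32, 0, 0, 4] -> [0, 0, 32, 4]  score +0 (running 0)
col 1: [0, 0, 32, 0] -> [0, 0, 0, 32]  score +0 (running 0)
col 2: [64, 0, 64, 0] -> [0, 0, 0, 128]  score +128 (running 128)
col 3: [0, 64, 16, 32] -> [0, 64, 16, 32]  score +0 (running 128)
Board after move:
  0   0   0   0
  0   0   0  64
 32   0   0  16
  4  32 128  32

Answer: 128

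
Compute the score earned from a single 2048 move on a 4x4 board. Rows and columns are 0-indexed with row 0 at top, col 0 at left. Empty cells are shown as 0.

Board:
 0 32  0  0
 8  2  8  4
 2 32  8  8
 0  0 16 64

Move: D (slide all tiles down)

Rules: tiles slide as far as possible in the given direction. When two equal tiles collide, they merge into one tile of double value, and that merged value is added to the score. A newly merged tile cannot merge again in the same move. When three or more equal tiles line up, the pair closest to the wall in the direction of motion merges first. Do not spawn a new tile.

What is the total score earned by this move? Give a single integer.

Slide down:
col 0: [0, 8, 2, 0] -> [0, 0, 8, 2]  score +0 (running 0)
col 1: [32, 2, 32, 0] -> [0, 32, 2, 32]  score +0 (running 0)
col 2: [0, 8, 8, 16] -> [0, 0, 16, 16]  score +16 (running 16)
col 3: [0, 4, 8, 64] -> [0, 4, 8, 64]  score +0 (running 16)
Board after move:
 0  0  0  0
 0 32  0  4
 8  2 16  8
 2 32 16 64

Answer: 16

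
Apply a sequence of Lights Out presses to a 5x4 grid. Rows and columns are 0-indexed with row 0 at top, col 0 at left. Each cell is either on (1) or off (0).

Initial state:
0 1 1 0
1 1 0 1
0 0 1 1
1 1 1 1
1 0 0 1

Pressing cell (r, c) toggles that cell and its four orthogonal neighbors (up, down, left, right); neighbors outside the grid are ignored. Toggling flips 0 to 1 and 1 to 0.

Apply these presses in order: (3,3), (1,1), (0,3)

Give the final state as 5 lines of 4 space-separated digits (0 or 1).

Answer: 0 0 0 1
0 0 1 0
0 1 1 0
1 1 0 0
1 0 0 0

Derivation:
After press 1 at (3,3):
0 1 1 0
1 1 0 1
0 0 1 0
1 1 0 0
1 0 0 0

After press 2 at (1,1):
0 0 1 0
0 0 1 1
0 1 1 0
1 1 0 0
1 0 0 0

After press 3 at (0,3):
0 0 0 1
0 0 1 0
0 1 1 0
1 1 0 0
1 0 0 0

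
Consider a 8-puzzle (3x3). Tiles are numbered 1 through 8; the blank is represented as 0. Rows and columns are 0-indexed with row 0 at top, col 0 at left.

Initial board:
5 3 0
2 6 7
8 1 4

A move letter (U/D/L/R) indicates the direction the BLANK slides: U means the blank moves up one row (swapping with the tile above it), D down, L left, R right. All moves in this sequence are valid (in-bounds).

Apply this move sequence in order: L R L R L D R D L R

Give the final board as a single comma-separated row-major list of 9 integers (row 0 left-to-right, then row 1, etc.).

After move 1 (L):
5 0 3
2 6 7
8 1 4

After move 2 (R):
5 3 0
2 6 7
8 1 4

After move 3 (L):
5 0 3
2 6 7
8 1 4

After move 4 (R):
5 3 0
2 6 7
8 1 4

After move 5 (L):
5 0 3
2 6 7
8 1 4

After move 6 (D):
5 6 3
2 0 7
8 1 4

After move 7 (R):
5 6 3
2 7 0
8 1 4

After move 8 (D):
5 6 3
2 7 4
8 1 0

After move 9 (L):
5 6 3
2 7 4
8 0 1

After move 10 (R):
5 6 3
2 7 4
8 1 0

Answer: 5, 6, 3, 2, 7, 4, 8, 1, 0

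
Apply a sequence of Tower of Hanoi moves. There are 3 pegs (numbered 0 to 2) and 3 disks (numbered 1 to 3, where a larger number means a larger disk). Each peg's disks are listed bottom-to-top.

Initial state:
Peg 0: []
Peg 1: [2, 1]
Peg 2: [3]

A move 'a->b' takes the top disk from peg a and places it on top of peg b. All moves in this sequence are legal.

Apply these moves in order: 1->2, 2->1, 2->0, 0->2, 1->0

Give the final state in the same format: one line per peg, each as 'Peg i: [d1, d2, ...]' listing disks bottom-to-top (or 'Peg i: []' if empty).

After move 1 (1->2):
Peg 0: []
Peg 1: [2]
Peg 2: [3, 1]

After move 2 (2->1):
Peg 0: []
Peg 1: [2, 1]
Peg 2: [3]

After move 3 (2->0):
Peg 0: [3]
Peg 1: [2, 1]
Peg 2: []

After move 4 (0->2):
Peg 0: []
Peg 1: [2, 1]
Peg 2: [3]

After move 5 (1->0):
Peg 0: [1]
Peg 1: [2]
Peg 2: [3]

Answer: Peg 0: [1]
Peg 1: [2]
Peg 2: [3]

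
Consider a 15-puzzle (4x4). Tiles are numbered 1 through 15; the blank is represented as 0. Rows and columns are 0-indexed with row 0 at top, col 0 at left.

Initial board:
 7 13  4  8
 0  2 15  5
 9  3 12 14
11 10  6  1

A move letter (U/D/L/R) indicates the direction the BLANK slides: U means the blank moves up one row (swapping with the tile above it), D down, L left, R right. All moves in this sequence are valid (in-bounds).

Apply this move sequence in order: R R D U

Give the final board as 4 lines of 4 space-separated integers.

Answer:  7 13  4  8
 2 15  0  5
 9  3 12 14
11 10  6  1

Derivation:
After move 1 (R):
 7 13  4  8
 2  0 15  5
 9  3 12 14
11 10  6  1

After move 2 (R):
 7 13  4  8
 2 15  0  5
 9  3 12 14
11 10  6  1

After move 3 (D):
 7 13  4  8
 2 15 12  5
 9  3  0 14
11 10  6  1

After move 4 (U):
 7 13  4  8
 2 15  0  5
 9  3 12 14
11 10  6  1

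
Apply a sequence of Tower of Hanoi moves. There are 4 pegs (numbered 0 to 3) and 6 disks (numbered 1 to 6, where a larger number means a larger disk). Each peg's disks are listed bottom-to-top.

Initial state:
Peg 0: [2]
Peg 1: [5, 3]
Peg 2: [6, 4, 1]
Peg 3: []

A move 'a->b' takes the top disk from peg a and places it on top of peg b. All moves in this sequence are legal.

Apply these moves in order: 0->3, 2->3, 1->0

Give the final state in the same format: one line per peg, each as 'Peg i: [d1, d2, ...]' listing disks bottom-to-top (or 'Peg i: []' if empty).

Answer: Peg 0: [3]
Peg 1: [5]
Peg 2: [6, 4]
Peg 3: [2, 1]

Derivation:
After move 1 (0->3):
Peg 0: []
Peg 1: [5, 3]
Peg 2: [6, 4, 1]
Peg 3: [2]

After move 2 (2->3):
Peg 0: []
Peg 1: [5, 3]
Peg 2: [6, 4]
Peg 3: [2, 1]

After move 3 (1->0):
Peg 0: [3]
Peg 1: [5]
Peg 2: [6, 4]
Peg 3: [2, 1]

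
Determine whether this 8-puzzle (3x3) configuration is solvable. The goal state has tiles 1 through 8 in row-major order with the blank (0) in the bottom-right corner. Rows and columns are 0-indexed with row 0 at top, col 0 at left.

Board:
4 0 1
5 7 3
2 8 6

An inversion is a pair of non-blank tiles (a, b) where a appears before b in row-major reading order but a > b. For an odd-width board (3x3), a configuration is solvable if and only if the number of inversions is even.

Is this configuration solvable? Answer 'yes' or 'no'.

Answer: yes

Derivation:
Inversions (pairs i<j in row-major order where tile[i] > tile[j] > 0): 10
10 is even, so the puzzle is solvable.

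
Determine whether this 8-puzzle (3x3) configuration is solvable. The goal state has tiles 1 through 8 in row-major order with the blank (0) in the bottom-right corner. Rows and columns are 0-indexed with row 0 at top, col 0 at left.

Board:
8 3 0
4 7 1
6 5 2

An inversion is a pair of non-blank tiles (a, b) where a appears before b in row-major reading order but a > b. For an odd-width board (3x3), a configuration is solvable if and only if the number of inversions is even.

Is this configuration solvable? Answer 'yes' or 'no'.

Answer: yes

Derivation:
Inversions (pairs i<j in row-major order where tile[i] > tile[j] > 0): 18
18 is even, so the puzzle is solvable.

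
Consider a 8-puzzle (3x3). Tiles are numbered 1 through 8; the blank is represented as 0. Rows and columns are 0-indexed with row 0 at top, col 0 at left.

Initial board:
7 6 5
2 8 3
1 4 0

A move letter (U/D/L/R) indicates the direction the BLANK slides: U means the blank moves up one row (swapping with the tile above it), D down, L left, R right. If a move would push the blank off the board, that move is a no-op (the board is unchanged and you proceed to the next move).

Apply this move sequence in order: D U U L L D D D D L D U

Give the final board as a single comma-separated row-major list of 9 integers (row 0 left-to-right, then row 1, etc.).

After move 1 (D):
7 6 5
2 8 3
1 4 0

After move 2 (U):
7 6 5
2 8 0
1 4 3

After move 3 (U):
7 6 0
2 8 5
1 4 3

After move 4 (L):
7 0 6
2 8 5
1 4 3

After move 5 (L):
0 7 6
2 8 5
1 4 3

After move 6 (D):
2 7 6
0 8 5
1 4 3

After move 7 (D):
2 7 6
1 8 5
0 4 3

After move 8 (D):
2 7 6
1 8 5
0 4 3

After move 9 (D):
2 7 6
1 8 5
0 4 3

After move 10 (L):
2 7 6
1 8 5
0 4 3

After move 11 (D):
2 7 6
1 8 5
0 4 3

After move 12 (U):
2 7 6
0 8 5
1 4 3

Answer: 2, 7, 6, 0, 8, 5, 1, 4, 3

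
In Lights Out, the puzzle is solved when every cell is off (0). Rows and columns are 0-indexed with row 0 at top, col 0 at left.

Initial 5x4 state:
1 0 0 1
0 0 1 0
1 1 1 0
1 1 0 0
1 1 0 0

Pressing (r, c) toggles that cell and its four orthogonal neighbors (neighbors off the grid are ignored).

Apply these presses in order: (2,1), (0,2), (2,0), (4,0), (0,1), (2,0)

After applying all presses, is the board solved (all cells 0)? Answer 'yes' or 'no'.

Answer: yes

Derivation:
After press 1 at (2,1):
1 0 0 1
0 1 1 0
0 0 0 0
1 0 0 0
1 1 0 0

After press 2 at (0,2):
1 1 1 0
0 1 0 0
0 0 0 0
1 0 0 0
1 1 0 0

After press 3 at (2,0):
1 1 1 0
1 1 0 0
1 1 0 0
0 0 0 0
1 1 0 0

After press 4 at (4,0):
1 1 1 0
1 1 0 0
1 1 0 0
1 0 0 0
0 0 0 0

After press 5 at (0,1):
0 0 0 0
1 0 0 0
1 1 0 0
1 0 0 0
0 0 0 0

After press 6 at (2,0):
0 0 0 0
0 0 0 0
0 0 0 0
0 0 0 0
0 0 0 0

Lights still on: 0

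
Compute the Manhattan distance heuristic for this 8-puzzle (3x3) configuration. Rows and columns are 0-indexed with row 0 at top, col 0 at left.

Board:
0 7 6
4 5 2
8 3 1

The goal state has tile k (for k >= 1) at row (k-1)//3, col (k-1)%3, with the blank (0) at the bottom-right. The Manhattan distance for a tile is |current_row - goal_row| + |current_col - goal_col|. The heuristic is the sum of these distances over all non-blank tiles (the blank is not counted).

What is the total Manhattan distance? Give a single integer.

Tile 7: (0,1)->(2,0) = 3
Tile 6: (0,2)->(1,2) = 1
Tile 4: (1,0)->(1,0) = 0
Tile 5: (1,1)->(1,1) = 0
Tile 2: (1,2)->(0,1) = 2
Tile 8: (2,0)->(2,1) = 1
Tile 3: (2,1)->(0,2) = 3
Tile 1: (2,2)->(0,0) = 4
Sum: 3 + 1 + 0 + 0 + 2 + 1 + 3 + 4 = 14

Answer: 14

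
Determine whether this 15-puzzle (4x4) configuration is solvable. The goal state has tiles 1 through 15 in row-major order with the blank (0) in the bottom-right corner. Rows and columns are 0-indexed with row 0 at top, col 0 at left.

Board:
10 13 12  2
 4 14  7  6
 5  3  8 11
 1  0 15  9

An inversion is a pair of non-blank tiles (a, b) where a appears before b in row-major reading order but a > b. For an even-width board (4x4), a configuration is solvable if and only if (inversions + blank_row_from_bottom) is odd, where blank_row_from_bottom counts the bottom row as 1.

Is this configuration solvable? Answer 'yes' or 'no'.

Answer: no

Derivation:
Inversions: 55
Blank is in row 3 (0-indexed from top), which is row 1 counting from the bottom (bottom = 1).
55 + 1 = 56, which is even, so the puzzle is not solvable.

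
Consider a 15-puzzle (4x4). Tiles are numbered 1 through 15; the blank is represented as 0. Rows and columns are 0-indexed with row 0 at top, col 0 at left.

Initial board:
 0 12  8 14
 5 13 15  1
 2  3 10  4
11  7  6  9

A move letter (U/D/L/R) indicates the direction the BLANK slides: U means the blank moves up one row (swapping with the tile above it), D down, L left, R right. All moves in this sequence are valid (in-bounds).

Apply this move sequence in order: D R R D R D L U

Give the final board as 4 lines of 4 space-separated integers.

Answer:  5 12  8 14
13 15 10  1
 2  3  0  9
11  7  4  6

Derivation:
After move 1 (D):
 5 12  8 14
 0 13 15  1
 2  3 10  4
11  7  6  9

After move 2 (R):
 5 12  8 14
13  0 15  1
 2  3 10  4
11  7  6  9

After move 3 (R):
 5 12  8 14
13 15  0  1
 2  3 10  4
11  7  6  9

After move 4 (D):
 5 12  8 14
13 15 10  1
 2  3  0  4
11  7  6  9

After move 5 (R):
 5 12  8 14
13 15 10  1
 2  3  4  0
11  7  6  9

After move 6 (D):
 5 12  8 14
13 15 10  1
 2  3  4  9
11  7  6  0

After move 7 (L):
 5 12  8 14
13 15 10  1
 2  3  4  9
11  7  0  6

After move 8 (U):
 5 12  8 14
13 15 10  1
 2  3  0  9
11  7  4  6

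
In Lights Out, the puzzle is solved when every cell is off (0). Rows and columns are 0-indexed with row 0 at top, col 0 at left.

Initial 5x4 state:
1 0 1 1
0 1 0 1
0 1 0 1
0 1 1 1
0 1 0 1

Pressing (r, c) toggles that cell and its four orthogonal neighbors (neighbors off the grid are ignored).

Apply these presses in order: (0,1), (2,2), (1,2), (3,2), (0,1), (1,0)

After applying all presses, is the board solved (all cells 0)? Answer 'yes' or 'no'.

After press 1 at (0,1):
0 1 0 1
0 0 0 1
0 1 0 1
0 1 1 1
0 1 0 1

After press 2 at (2,2):
0 1 0 1
0 0 1 1
0 0 1 0
0 1 0 1
0 1 0 1

After press 3 at (1,2):
0 1 1 1
0 1 0 0
0 0 0 0
0 1 0 1
0 1 0 1

After press 4 at (3,2):
0 1 1 1
0 1 0 0
0 0 1 0
0 0 1 0
0 1 1 1

After press 5 at (0,1):
1 0 0 1
0 0 0 0
0 0 1 0
0 0 1 0
0 1 1 1

After press 6 at (1,0):
0 0 0 1
1 1 0 0
1 0 1 0
0 0 1 0
0 1 1 1

Lights still on: 9

Answer: no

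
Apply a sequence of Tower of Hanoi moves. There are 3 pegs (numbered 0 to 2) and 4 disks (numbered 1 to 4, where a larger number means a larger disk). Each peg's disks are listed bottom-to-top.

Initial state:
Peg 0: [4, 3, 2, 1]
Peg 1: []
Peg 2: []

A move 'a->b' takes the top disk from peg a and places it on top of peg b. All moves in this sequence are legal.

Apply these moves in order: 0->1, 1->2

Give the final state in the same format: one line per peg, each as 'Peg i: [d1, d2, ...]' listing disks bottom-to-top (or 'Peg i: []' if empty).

Answer: Peg 0: [4, 3, 2]
Peg 1: []
Peg 2: [1]

Derivation:
After move 1 (0->1):
Peg 0: [4, 3, 2]
Peg 1: [1]
Peg 2: []

After move 2 (1->2):
Peg 0: [4, 3, 2]
Peg 1: []
Peg 2: [1]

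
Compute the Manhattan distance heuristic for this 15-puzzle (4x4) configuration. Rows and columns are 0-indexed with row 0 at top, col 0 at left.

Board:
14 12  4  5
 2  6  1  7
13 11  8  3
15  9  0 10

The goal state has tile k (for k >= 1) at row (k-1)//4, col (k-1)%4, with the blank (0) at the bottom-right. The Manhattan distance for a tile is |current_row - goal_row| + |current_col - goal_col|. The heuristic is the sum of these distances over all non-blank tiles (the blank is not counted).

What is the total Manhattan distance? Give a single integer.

Tile 14: (0,0)->(3,1) = 4
Tile 12: (0,1)->(2,3) = 4
Tile 4: (0,2)->(0,3) = 1
Tile 5: (0,3)->(1,0) = 4
Tile 2: (1,0)->(0,1) = 2
Tile 6: (1,1)->(1,1) = 0
Tile 1: (1,2)->(0,0) = 3
Tile 7: (1,3)->(1,2) = 1
Tile 13: (2,0)->(3,0) = 1
Tile 11: (2,1)->(2,2) = 1
Tile 8: (2,2)->(1,3) = 2
Tile 3: (2,3)->(0,2) = 3
Tile 15: (3,0)->(3,2) = 2
Tile 9: (3,1)->(2,0) = 2
Tile 10: (3,3)->(2,1) = 3
Sum: 4 + 4 + 1 + 4 + 2 + 0 + 3 + 1 + 1 + 1 + 2 + 3 + 2 + 2 + 3 = 33

Answer: 33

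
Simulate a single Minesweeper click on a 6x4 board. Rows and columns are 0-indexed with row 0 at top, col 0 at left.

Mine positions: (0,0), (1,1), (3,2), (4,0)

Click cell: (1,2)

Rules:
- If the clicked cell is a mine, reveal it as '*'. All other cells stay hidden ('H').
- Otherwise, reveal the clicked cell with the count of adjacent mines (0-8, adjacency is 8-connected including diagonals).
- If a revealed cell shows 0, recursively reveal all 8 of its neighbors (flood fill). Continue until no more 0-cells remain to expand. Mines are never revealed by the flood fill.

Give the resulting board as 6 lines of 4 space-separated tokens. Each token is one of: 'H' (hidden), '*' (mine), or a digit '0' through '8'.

H H H H
H H 1 H
H H H H
H H H H
H H H H
H H H H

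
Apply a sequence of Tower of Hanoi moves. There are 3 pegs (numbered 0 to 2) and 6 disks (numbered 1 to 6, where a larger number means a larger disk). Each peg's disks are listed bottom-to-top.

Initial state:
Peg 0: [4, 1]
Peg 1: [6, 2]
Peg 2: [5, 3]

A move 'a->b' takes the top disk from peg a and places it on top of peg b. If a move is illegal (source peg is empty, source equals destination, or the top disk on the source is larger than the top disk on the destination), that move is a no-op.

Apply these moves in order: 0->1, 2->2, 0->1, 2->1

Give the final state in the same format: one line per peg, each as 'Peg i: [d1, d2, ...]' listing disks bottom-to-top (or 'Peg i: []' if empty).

Answer: Peg 0: [4]
Peg 1: [6, 2, 1]
Peg 2: [5, 3]

Derivation:
After move 1 (0->1):
Peg 0: [4]
Peg 1: [6, 2, 1]
Peg 2: [5, 3]

After move 2 (2->2):
Peg 0: [4]
Peg 1: [6, 2, 1]
Peg 2: [5, 3]

After move 3 (0->1):
Peg 0: [4]
Peg 1: [6, 2, 1]
Peg 2: [5, 3]

After move 4 (2->1):
Peg 0: [4]
Peg 1: [6, 2, 1]
Peg 2: [5, 3]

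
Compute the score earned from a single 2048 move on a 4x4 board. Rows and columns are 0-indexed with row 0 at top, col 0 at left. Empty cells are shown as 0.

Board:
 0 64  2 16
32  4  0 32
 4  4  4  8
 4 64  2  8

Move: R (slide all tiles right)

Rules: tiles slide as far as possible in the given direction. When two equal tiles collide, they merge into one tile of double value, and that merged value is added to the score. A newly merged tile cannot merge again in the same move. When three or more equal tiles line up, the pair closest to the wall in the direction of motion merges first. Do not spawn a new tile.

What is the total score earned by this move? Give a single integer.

Answer: 8

Derivation:
Slide right:
row 0: [0, 64, 2, 16] -> [0, 64, 2, 16]  score +0 (running 0)
row 1: [32, 4, 0, 32] -> [0, 32, 4, 32]  score +0 (running 0)
row 2: [4, 4, 4, 8] -> [0, 4, 8, 8]  score +8 (running 8)
row 3: [4, 64, 2, 8] -> [4, 64, 2, 8]  score +0 (running 8)
Board after move:
 0 64  2 16
 0 32  4 32
 0  4  8  8
 4 64  2  8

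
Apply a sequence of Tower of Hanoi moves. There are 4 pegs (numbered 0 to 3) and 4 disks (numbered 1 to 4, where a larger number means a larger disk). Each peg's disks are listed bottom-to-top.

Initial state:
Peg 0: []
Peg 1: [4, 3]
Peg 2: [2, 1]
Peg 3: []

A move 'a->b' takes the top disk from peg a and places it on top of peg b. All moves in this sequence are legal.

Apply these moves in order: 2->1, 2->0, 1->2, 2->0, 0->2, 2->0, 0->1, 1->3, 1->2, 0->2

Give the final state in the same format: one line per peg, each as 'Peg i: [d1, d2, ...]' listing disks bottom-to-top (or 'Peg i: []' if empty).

Answer: Peg 0: []
Peg 1: [4]
Peg 2: [3, 2]
Peg 3: [1]

Derivation:
After move 1 (2->1):
Peg 0: []
Peg 1: [4, 3, 1]
Peg 2: [2]
Peg 3: []

After move 2 (2->0):
Peg 0: [2]
Peg 1: [4, 3, 1]
Peg 2: []
Peg 3: []

After move 3 (1->2):
Peg 0: [2]
Peg 1: [4, 3]
Peg 2: [1]
Peg 3: []

After move 4 (2->0):
Peg 0: [2, 1]
Peg 1: [4, 3]
Peg 2: []
Peg 3: []

After move 5 (0->2):
Peg 0: [2]
Peg 1: [4, 3]
Peg 2: [1]
Peg 3: []

After move 6 (2->0):
Peg 0: [2, 1]
Peg 1: [4, 3]
Peg 2: []
Peg 3: []

After move 7 (0->1):
Peg 0: [2]
Peg 1: [4, 3, 1]
Peg 2: []
Peg 3: []

After move 8 (1->3):
Peg 0: [2]
Peg 1: [4, 3]
Peg 2: []
Peg 3: [1]

After move 9 (1->2):
Peg 0: [2]
Peg 1: [4]
Peg 2: [3]
Peg 3: [1]

After move 10 (0->2):
Peg 0: []
Peg 1: [4]
Peg 2: [3, 2]
Peg 3: [1]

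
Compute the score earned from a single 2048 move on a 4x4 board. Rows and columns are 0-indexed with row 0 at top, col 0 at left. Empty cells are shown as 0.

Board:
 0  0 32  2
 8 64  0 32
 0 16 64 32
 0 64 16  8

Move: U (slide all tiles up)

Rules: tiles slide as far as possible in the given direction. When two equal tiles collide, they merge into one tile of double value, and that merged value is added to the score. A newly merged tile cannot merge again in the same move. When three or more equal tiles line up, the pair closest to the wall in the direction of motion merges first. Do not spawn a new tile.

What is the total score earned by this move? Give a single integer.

Answer: 64

Derivation:
Slide up:
col 0: [0, 8, 0, 0] -> [8, 0, 0, 0]  score +0 (running 0)
col 1: [0, 64, 16, 64] -> [64, 16, 64, 0]  score +0 (running 0)
col 2: [32, 0, 64, 16] -> [32, 64, 16, 0]  score +0 (running 0)
col 3: [2, 32, 32, 8] -> [2, 64, 8, 0]  score +64 (running 64)
Board after move:
 8 64 32  2
 0 16 64 64
 0 64 16  8
 0  0  0  0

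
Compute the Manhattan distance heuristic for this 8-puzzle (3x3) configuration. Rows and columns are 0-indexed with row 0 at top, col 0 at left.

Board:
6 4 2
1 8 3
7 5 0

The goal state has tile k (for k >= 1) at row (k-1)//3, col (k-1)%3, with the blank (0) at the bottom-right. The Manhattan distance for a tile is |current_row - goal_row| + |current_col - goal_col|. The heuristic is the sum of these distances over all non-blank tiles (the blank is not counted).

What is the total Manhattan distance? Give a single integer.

Answer: 10

Derivation:
Tile 6: (0,0)->(1,2) = 3
Tile 4: (0,1)->(1,0) = 2
Tile 2: (0,2)->(0,1) = 1
Tile 1: (1,0)->(0,0) = 1
Tile 8: (1,1)->(2,1) = 1
Tile 3: (1,2)->(0,2) = 1
Tile 7: (2,0)->(2,0) = 0
Tile 5: (2,1)->(1,1) = 1
Sum: 3 + 2 + 1 + 1 + 1 + 1 + 0 + 1 = 10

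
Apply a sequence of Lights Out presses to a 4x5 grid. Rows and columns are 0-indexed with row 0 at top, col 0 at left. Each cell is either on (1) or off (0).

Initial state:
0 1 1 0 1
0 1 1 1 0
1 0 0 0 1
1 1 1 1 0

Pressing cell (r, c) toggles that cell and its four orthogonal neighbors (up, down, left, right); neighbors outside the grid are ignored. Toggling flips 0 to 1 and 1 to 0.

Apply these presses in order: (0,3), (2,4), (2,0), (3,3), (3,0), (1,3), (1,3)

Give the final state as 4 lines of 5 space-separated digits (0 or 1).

After press 1 at (0,3):
0 1 0 1 0
0 1 1 0 0
1 0 0 0 1
1 1 1 1 0

After press 2 at (2,4):
0 1 0 1 0
0 1 1 0 1
1 0 0 1 0
1 1 1 1 1

After press 3 at (2,0):
0 1 0 1 0
1 1 1 0 1
0 1 0 1 0
0 1 1 1 1

After press 4 at (3,3):
0 1 0 1 0
1 1 1 0 1
0 1 0 0 0
0 1 0 0 0

After press 5 at (3,0):
0 1 0 1 0
1 1 1 0 1
1 1 0 0 0
1 0 0 0 0

After press 6 at (1,3):
0 1 0 0 0
1 1 0 1 0
1 1 0 1 0
1 0 0 0 0

After press 7 at (1,3):
0 1 0 1 0
1 1 1 0 1
1 1 0 0 0
1 0 0 0 0

Answer: 0 1 0 1 0
1 1 1 0 1
1 1 0 0 0
1 0 0 0 0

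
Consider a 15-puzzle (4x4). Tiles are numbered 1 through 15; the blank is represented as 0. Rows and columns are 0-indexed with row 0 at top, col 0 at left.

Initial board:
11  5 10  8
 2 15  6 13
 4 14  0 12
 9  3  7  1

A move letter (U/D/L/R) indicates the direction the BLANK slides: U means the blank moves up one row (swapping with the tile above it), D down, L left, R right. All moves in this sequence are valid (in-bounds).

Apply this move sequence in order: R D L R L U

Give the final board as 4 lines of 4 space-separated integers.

Answer: 11  5 10  8
 2 15  6 13
 4 14  0  1
 9  3 12  7

Derivation:
After move 1 (R):
11  5 10  8
 2 15  6 13
 4 14 12  0
 9  3  7  1

After move 2 (D):
11  5 10  8
 2 15  6 13
 4 14 12  1
 9  3  7  0

After move 3 (L):
11  5 10  8
 2 15  6 13
 4 14 12  1
 9  3  0  7

After move 4 (R):
11  5 10  8
 2 15  6 13
 4 14 12  1
 9  3  7  0

After move 5 (L):
11  5 10  8
 2 15  6 13
 4 14 12  1
 9  3  0  7

After move 6 (U):
11  5 10  8
 2 15  6 13
 4 14  0  1
 9  3 12  7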